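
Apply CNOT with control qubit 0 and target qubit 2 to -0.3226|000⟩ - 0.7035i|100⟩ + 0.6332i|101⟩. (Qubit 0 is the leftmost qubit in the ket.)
-0.3226|000⟩ + 0.6332i|100⟩ - 0.7035i|101⟩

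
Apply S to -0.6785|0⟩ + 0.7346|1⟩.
-0.6785|0⟩ + 0.7346i|1⟩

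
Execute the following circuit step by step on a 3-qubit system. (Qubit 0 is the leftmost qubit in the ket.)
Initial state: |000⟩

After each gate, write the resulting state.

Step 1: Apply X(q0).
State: |100⟩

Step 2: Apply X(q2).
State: |101⟩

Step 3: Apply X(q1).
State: |111⟩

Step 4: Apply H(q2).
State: 1/√2|110⟩ - 1/√2|111⟩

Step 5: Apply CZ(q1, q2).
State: 1/√2|110⟩ + 1/√2|111⟩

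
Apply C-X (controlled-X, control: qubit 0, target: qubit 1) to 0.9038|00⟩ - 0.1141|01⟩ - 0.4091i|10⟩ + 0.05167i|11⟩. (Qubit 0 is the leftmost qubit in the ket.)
0.9038|00⟩ - 0.1141|01⟩ + 0.05167i|10⟩ - 0.4091i|11⟩

C-X leaves the control-|0⟩ kets |00⟩, |01⟩ unchanged and applies X to qubit 1 on the control-|1⟩ pair (|10⟩, |11⟩).
X = [[0, 1], [1, 0]].
With a = amp(|10⟩) = -0.4091i and b = amp(|11⟩) = 0.05167i:
new amp(|10⟩) = (1)·b = 0.05167i
new amp(|11⟩) = (1)·a = -0.4091i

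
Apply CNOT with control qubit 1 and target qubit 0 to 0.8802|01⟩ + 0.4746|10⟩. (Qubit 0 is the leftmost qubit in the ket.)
0.4746|10⟩ + 0.8802|11⟩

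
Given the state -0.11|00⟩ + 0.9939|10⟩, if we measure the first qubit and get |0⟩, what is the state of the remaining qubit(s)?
-|0⟩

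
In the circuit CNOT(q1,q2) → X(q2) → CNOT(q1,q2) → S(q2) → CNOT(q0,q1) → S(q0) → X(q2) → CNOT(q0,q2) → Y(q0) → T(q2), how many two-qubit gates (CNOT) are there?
4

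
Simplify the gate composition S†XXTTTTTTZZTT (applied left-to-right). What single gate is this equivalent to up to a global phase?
S†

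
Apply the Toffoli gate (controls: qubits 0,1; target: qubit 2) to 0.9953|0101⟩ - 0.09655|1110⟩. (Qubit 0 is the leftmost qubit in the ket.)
0.9953|0101⟩ - 0.09655|1100⟩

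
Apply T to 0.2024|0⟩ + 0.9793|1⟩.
0.2024|0⟩ + (0.6925 + 0.6925i)|1⟩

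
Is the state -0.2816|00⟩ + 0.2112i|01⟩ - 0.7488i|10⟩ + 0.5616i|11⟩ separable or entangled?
Entangled

Writing the state as a|00⟩ + b|01⟩ + c|10⟩ + d|11⟩, it is a product state iff ad − bc = 0.
Here (a, b, c, d) = (-0.2816, 0.2112i, -0.7488i, 0.5616i): ad − bc = (-0.2816)(0.5616i) − (0.2112i)(-0.7488i) = (-0.1581 - 0.1581i) ≠ 0, so the state is entangled.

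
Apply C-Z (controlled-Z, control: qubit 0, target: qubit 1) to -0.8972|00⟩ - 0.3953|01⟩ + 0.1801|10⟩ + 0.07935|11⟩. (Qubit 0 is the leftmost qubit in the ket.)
-0.8972|00⟩ - 0.3953|01⟩ + 0.1801|10⟩ - 0.07935|11⟩

C-Z leaves the control-|0⟩ kets |00⟩, |01⟩ unchanged and applies Z to qubit 1 on the control-|1⟩ pair (|10⟩, |11⟩).
Z = [[1, 0], [0, -1]].
With a = amp(|10⟩) = 0.1801 and b = amp(|11⟩) = 0.07935:
new amp(|10⟩) = (1)·a = 0.1801
new amp(|11⟩) = (-1)·b = -0.07935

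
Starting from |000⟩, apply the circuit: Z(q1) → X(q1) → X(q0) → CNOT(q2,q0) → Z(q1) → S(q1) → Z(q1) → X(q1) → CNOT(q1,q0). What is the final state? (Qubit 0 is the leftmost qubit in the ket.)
i|100⟩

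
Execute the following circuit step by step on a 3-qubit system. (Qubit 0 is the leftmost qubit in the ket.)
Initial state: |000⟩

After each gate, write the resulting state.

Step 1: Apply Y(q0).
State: i|100⟩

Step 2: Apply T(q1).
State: i|100⟩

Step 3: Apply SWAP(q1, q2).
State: i|100⟩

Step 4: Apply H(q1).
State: (1/√2)i|100⟩ + (1/√2)i|110⟩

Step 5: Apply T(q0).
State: (-1/2 + (1/2)i)|100⟩ + (-1/2 + (1/2)i)|110⟩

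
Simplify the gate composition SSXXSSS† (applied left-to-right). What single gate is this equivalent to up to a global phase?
S†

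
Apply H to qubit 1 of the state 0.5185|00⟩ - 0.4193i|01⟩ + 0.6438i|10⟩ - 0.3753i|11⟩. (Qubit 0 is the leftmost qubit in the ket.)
(0.3666 - 0.2965i)|00⟩ + (0.3666 + 0.2965i)|01⟩ + 0.1899i|10⟩ + 0.7206i|11⟩

H on qubit 1 mixes each pair of kets that differ only in qubit 1: amplitudes (a, b) of (|…0…⟩, |…1…⟩) become ((a + b)/√2, (a − b)/√2). Kets absent from the input have amplitude 0.
(|00⟩, |01⟩): (a, b) = (0.5185, -0.4193i) → ((0.3666 - 0.2965i), (0.3666 + 0.2965i))
(|10⟩, |11⟩): (a, b) = (0.6438i, -0.3753i) → (0.1899i, 0.7206i)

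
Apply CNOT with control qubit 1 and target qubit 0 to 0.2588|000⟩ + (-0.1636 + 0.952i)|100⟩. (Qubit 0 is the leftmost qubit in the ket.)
0.2588|000⟩ + (-0.1636 + 0.952i)|100⟩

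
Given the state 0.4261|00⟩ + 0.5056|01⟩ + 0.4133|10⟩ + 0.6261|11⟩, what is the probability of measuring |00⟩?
0.1816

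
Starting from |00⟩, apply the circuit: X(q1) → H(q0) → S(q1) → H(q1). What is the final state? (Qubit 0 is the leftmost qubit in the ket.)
(1/2)i|00⟩ - (1/2)i|01⟩ + (1/2)i|10⟩ - (1/2)i|11⟩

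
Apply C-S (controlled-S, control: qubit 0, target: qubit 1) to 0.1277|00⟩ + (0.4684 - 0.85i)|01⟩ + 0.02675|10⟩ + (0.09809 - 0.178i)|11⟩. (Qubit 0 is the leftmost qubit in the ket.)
0.1277|00⟩ + (0.4684 - 0.85i)|01⟩ + 0.02675|10⟩ + (0.178 + 0.09809i)|11⟩

C-S leaves the control-|0⟩ kets |00⟩, |01⟩ unchanged and applies S to qubit 1 on the control-|1⟩ pair (|10⟩, |11⟩).
S = [[1, 0], [0, i]].
With a = amp(|10⟩) = 0.02675 and b = amp(|11⟩) = (0.09809 - 0.178i):
new amp(|10⟩) = (1)·a = 0.02675
new amp(|11⟩) = (i)·b = (0.178 + 0.09809i)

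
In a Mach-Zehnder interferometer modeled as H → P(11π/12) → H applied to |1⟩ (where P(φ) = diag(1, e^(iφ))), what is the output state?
(0.983 - 0.1294i)|0⟩ + (0.01704 + 0.1294i)|1⟩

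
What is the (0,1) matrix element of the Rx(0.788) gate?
-0.3839i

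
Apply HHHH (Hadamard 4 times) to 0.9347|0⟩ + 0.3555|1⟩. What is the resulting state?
0.9347|0⟩ + 0.3555|1⟩

H² = I, so an even number of Hadamards cancels: H^4 = I and the state is unchanged.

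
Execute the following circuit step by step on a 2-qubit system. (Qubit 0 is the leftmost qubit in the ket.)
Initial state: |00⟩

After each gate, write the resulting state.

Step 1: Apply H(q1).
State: 1/√2|00⟩ + 1/√2|01⟩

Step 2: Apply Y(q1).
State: -(1/√2)i|00⟩ + (1/√2)i|01⟩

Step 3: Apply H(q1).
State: -i|01⟩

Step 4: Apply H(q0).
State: -(1/√2)i|01⟩ - (1/√2)i|11⟩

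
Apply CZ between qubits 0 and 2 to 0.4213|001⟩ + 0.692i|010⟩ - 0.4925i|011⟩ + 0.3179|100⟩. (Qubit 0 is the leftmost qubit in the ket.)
0.4213|001⟩ + 0.692i|010⟩ - 0.4925i|011⟩ + 0.3179|100⟩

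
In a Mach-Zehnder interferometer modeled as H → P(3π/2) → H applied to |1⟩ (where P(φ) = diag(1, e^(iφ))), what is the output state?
(1/2 + (1/2)i)|0⟩ + (1/2 - (1/2)i)|1⟩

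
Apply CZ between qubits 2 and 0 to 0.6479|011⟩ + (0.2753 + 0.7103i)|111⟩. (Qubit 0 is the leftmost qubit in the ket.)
0.6479|011⟩ + (-0.2753 - 0.7103i)|111⟩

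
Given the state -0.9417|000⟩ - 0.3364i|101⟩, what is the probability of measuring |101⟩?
0.1132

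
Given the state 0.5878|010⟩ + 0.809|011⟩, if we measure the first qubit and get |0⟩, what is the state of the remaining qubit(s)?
0.5878|10⟩ + 0.809|11⟩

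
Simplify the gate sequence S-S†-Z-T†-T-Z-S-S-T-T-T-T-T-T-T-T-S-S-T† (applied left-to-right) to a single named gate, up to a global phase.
T†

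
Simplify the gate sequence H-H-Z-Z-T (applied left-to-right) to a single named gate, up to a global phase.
T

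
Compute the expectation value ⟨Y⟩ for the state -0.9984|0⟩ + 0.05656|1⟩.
0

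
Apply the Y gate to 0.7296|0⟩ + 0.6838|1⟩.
-0.6838i|0⟩ + 0.7296i|1⟩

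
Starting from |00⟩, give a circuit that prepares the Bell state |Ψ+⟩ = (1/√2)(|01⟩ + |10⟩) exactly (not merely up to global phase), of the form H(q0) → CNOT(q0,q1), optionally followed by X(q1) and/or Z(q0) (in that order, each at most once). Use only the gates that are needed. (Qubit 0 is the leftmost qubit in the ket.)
H(q0) → CNOT(q0,q1) → X(q1)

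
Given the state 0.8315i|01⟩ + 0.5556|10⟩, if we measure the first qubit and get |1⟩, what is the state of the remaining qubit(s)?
|0⟩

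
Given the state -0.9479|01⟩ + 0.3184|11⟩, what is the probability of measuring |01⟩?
0.8985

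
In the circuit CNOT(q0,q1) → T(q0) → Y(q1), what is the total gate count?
3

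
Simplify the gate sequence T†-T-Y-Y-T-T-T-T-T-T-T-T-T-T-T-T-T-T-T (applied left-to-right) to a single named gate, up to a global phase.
T†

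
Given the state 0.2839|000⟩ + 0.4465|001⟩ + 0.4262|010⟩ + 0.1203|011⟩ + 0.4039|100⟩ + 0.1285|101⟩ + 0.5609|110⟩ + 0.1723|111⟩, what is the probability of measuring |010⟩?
0.1816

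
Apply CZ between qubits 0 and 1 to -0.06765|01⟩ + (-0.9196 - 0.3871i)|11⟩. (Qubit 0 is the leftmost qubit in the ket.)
-0.06765|01⟩ + (0.9196 + 0.3871i)|11⟩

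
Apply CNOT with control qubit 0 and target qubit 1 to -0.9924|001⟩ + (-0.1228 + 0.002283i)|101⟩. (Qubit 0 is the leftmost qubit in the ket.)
-0.9924|001⟩ + (-0.1228 + 0.002283i)|111⟩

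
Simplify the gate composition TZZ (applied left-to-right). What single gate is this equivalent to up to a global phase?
T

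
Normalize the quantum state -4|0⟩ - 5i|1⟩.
-0.6247|0⟩ - 0.7809i|1⟩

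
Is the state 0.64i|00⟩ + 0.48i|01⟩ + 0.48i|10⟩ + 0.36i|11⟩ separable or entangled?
Separable

Writing the state as a|00⟩ + b|01⟩ + c|10⟩ + d|11⟩, it is a product state iff ad − bc = 0.
Here (a, b, c, d) = (0.64i, 0.48i, 0.48i, 0.36i): ad − bc = (0.64i)(0.36i) − (0.48i)(0.48i) = 0, so the state is separable.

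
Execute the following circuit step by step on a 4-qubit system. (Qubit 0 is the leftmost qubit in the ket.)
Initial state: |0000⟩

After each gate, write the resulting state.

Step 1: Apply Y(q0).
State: i|1000⟩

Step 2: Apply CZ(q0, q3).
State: i|1000⟩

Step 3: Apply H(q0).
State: (1/√2)i|0000⟩ - (1/√2)i|1000⟩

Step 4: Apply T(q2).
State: (1/√2)i|0000⟩ - (1/√2)i|1000⟩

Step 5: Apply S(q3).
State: (1/√2)i|0000⟩ - (1/√2)i|1000⟩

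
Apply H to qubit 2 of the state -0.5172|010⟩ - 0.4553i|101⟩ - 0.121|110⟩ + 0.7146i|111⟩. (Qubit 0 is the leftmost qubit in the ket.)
-0.3657|010⟩ - 0.3657|011⟩ - 0.3219i|100⟩ + 0.3219i|101⟩ + (-0.08556 + 0.5053i)|110⟩ + (-0.08556 - 0.5053i)|111⟩

H on qubit 2 mixes each pair of kets that differ only in qubit 2: amplitudes (a, b) of (|…0…⟩, |…1…⟩) become ((a + b)/√2, (a − b)/√2). Kets absent from the input have amplitude 0.
(|010⟩, |011⟩): (a, b) = (-0.5172, 0) → (-0.3657, -0.3657)
(|100⟩, |101⟩): (a, b) = (0, -0.4553i) → (-0.3219i, 0.3219i)
(|110⟩, |111⟩): (a, b) = (-0.121, 0.7146i) → ((-0.08556 + 0.5053i), (-0.08556 - 0.5053i))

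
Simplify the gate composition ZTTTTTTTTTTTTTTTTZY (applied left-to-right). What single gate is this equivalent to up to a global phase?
Y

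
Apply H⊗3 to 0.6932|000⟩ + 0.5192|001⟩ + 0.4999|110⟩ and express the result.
0.6054|000⟩ + 0.2383|001⟩ + 0.2519|010⟩ - 0.1152|011⟩ + 0.2519|100⟩ - 0.1152|101⟩ + 0.6054|110⟩ + 0.2383|111⟩

H⊗3 gives amp(|y⟩) = (1/2√2) Σ_x (−1)^(x·y) amp(|x⟩), where x·y is the number of positions in which both x and y have a 1.
|000⟩: (0.6932 + 0.5192 + 0.4999)/(2√2) = 0.6054
|001⟩: (0.6932 - 0.5192 + 0.4999)/(2√2) = 0.2383
|010⟩: (0.6932 + 0.5192 - 0.4999)/(2√2) = 0.2519
|011⟩: (0.6932 - 0.5192 - 0.4999)/(2√2) = -0.1152
|100⟩: (0.6932 + 0.5192 - 0.4999)/(2√2) = 0.2519
|101⟩: (0.6932 - 0.5192 - 0.4999)/(2√2) = -0.1152
|110⟩: (0.6932 + 0.5192 + 0.4999)/(2√2) = 0.6054
|111⟩: (0.6932 - 0.5192 + 0.4999)/(2√2) = 0.2383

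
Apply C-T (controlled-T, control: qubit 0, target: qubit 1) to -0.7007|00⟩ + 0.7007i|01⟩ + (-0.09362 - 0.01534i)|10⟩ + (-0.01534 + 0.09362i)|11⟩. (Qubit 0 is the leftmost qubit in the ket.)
-0.7007|00⟩ + 0.7007i|01⟩ + (-0.09362 - 0.01534i)|10⟩ + (-0.07705 + 0.05535i)|11⟩

C-T leaves the control-|0⟩ kets |00⟩, |01⟩ unchanged and applies T to qubit 1 on the control-|1⟩ pair (|10⟩, |11⟩).
T = [[1, 0], [0, (1/√2 + (1/√2)i)]].
With a = amp(|10⟩) = (-0.09362 - 0.01534i) and b = amp(|11⟩) = (-0.01534 + 0.09362i):
new amp(|10⟩) = (1)·a = (-0.09362 - 0.01534i)
new amp(|11⟩) = (1/√2 + (1/√2)i)·b = (-0.07705 + 0.05535i)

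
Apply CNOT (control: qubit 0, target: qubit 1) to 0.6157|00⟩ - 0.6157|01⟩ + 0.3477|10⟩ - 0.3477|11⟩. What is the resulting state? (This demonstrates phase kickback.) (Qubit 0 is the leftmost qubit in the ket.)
0.6157|00⟩ - 0.6157|01⟩ - 0.3477|10⟩ + 0.3477|11⟩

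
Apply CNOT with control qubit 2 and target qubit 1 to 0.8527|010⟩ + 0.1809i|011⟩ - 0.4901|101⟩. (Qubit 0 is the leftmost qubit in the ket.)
0.1809i|001⟩ + 0.8527|010⟩ - 0.4901|111⟩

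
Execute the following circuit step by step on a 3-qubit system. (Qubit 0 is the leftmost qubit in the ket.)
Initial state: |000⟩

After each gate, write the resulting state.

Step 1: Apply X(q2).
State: |001⟩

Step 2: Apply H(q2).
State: 1/√2|000⟩ - 1/√2|001⟩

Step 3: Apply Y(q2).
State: (1/√2)i|000⟩ + (1/√2)i|001⟩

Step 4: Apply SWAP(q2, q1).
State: (1/√2)i|000⟩ + (1/√2)i|010⟩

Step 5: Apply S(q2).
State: (1/√2)i|000⟩ + (1/√2)i|010⟩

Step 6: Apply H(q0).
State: (1/2)i|000⟩ + (1/2)i|010⟩ + (1/2)i|100⟩ + (1/2)i|110⟩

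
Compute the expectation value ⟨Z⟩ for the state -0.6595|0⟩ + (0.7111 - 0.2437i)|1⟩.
-0.1301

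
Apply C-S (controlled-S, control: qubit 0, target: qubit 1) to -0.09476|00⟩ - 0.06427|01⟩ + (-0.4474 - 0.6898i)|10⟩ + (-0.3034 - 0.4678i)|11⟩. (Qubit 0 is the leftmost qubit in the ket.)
-0.09476|00⟩ - 0.06427|01⟩ + (-0.4474 - 0.6898i)|10⟩ + (0.4678 - 0.3034i)|11⟩

C-S leaves the control-|0⟩ kets |00⟩, |01⟩ unchanged and applies S to qubit 1 on the control-|1⟩ pair (|10⟩, |11⟩).
S = [[1, 0], [0, i]].
With a = amp(|10⟩) = (-0.4474 - 0.6898i) and b = amp(|11⟩) = (-0.3034 - 0.4678i):
new amp(|10⟩) = (1)·a = (-0.4474 - 0.6898i)
new amp(|11⟩) = (i)·b = (0.4678 - 0.3034i)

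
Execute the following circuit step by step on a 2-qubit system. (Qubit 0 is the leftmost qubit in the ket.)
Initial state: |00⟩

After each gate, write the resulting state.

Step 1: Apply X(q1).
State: |01⟩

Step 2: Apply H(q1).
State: 1/√2|00⟩ - 1/√2|01⟩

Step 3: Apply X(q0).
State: 1/√2|10⟩ - 1/√2|11⟩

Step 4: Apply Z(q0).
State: -1/√2|10⟩ + 1/√2|11⟩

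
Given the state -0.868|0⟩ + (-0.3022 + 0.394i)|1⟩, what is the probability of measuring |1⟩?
0.2466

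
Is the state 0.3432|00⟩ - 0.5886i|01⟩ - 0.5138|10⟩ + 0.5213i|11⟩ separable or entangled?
Entangled

Writing the state as a|00⟩ + b|01⟩ + c|10⟩ + d|11⟩, it is a product state iff ad − bc = 0.
Here (a, b, c, d) = (0.3432, -0.5886i, -0.5138, 0.5213i): ad − bc = (0.3432)(0.5213i) − (-0.5886i)(-0.5138) = -0.1235i ≠ 0, so the state is entangled.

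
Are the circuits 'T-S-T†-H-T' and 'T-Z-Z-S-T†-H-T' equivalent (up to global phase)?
Yes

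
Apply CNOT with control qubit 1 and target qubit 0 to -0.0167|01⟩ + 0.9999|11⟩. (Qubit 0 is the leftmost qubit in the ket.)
0.9999|01⟩ - 0.0167|11⟩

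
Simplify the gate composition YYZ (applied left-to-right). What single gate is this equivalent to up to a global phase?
Z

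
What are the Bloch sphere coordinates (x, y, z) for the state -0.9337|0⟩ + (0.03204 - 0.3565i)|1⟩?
(-0.05983, 0.6657, 0.7437)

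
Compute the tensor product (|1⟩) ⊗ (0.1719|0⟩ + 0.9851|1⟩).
0.1719|10⟩ + 0.9851|11⟩

amp(|b₁b₂…⟩) = product of the factor amplitudes for bits b₁, b₂, …; only kets whose every factor amplitude is nonzero survive.
|10⟩: (1)(0.1719) = 0.1719
|11⟩: (1)(0.9851) = 0.9851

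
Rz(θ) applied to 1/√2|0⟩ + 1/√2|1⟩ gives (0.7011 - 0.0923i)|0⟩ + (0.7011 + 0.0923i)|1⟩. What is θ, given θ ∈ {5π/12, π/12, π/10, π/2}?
π/12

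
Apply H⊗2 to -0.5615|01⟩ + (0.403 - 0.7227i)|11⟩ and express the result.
(-0.07925 - 0.3614i)|00⟩ + (0.07925 + 0.3614i)|01⟩ + (-0.4823 + 0.3614i)|10⟩ + (0.4823 - 0.3614i)|11⟩

H⊗2 gives amp(|y⟩) = (1/2) Σ_x (−1)^(x·y) amp(|x⟩), where x·y is the number of positions in which both x and y have a 1.
|00⟩: (-0.5615 + (0.403 - 0.7227i))/2 = (-0.07925 - 0.3614i)
|01⟩: (0.5615 - (0.403 - 0.7227i))/2 = (0.07925 + 0.3614i)
|10⟩: (-0.5615 - (0.403 - 0.7227i))/2 = (-0.4823 + 0.3614i)
|11⟩: (0.5615 + (0.403 - 0.7227i))/2 = (0.4823 - 0.3614i)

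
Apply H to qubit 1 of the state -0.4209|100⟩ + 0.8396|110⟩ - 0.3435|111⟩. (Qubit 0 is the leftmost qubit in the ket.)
0.2961|100⟩ - 0.2429|101⟩ - 0.8913|110⟩ + 0.2429|111⟩

H on qubit 1 mixes each pair of kets that differ only in qubit 1: amplitudes (a, b) of (|…0…⟩, |…1…⟩) become ((a + b)/√2, (a − b)/√2). Kets absent from the input have amplitude 0.
(|100⟩, |110⟩): (a, b) = (-0.4209, 0.8396) → (0.2961, -0.8913)
(|101⟩, |111⟩): (a, b) = (0, -0.3435) → (-0.2429, 0.2429)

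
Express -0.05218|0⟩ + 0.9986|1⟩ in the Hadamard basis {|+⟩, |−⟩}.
0.6692|+⟩ - 0.743|−⟩

With |ψ⟩ = α|0⟩ + β|1⟩, the Hadamard-basis coefficients are ⟨+|ψ⟩ = (α + β)/√2 and ⟨−|ψ⟩ = (α − β)/√2.
Here α = -0.05218, β = 0.9986: (α + β)/√2 = 0.6692, (α − β)/√2 = -0.743.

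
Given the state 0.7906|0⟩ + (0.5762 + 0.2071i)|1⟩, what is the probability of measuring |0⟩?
0.625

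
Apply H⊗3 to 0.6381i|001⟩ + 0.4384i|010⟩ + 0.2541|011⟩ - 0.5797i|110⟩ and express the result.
(0.08984 + 0.1756i)|000⟩ + (-0.08984 - 0.2756i)|001⟩ + (-0.08984 + 0.2756i)|010⟩ + (0.08984 - 0.1756i)|011⟩ + (0.08984 + 0.5856i)|100⟩ + (-0.08984 + 0.1344i)|101⟩ + (-0.08984 - 0.1344i)|110⟩ + (0.08984 - 0.5856i)|111⟩

H⊗3 gives amp(|y⟩) = (1/2√2) Σ_x (−1)^(x·y) amp(|x⟩), where x·y is the number of positions in which both x and y have a 1.
|000⟩: (0.6381i + 0.4384i + 0.2541 - 0.5797i)/(2√2) = (0.08984 + 0.1756i)
|001⟩: (-0.6381i + 0.4384i - 0.2541 - 0.5797i)/(2√2) = (-0.08984 - 0.2756i)
|010⟩: (0.6381i - 0.4384i - 0.2541 + 0.5797i)/(2√2) = (-0.08984 + 0.2756i)
|011⟩: (-0.6381i - 0.4384i + 0.2541 + 0.5797i)/(2√2) = (0.08984 - 0.1756i)
|100⟩: (0.6381i + 0.4384i + 0.2541 + 0.5797i)/(2√2) = (0.08984 + 0.5856i)
|101⟩: (-0.6381i + 0.4384i - 0.2541 + 0.5797i)/(2√2) = (-0.08984 + 0.1344i)
|110⟩: (0.6381i - 0.4384i - 0.2541 - 0.5797i)/(2√2) = (-0.08984 - 0.1344i)
|111⟩: (-0.6381i - 0.4384i + 0.2541 - 0.5797i)/(2√2) = (0.08984 - 0.5856i)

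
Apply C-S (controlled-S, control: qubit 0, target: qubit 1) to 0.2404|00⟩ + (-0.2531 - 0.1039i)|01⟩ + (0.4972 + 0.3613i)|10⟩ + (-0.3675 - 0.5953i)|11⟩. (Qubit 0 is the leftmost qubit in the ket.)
0.2404|00⟩ + (-0.2531 - 0.1039i)|01⟩ + (0.4972 + 0.3613i)|10⟩ + (0.5953 - 0.3675i)|11⟩

C-S leaves the control-|0⟩ kets |00⟩, |01⟩ unchanged and applies S to qubit 1 on the control-|1⟩ pair (|10⟩, |11⟩).
S = [[1, 0], [0, i]].
With a = amp(|10⟩) = (0.4972 + 0.3613i) and b = amp(|11⟩) = (-0.3675 - 0.5953i):
new amp(|10⟩) = (1)·a = (0.4972 + 0.3613i)
new amp(|11⟩) = (i)·b = (0.5953 - 0.3675i)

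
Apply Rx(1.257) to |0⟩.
0.8089|0⟩ - 0.5879i|1⟩

Rx(1.257) = [[cos(θ/2), −i·sin(θ/2)], [−i·sin(θ/2), cos(θ/2)]]; θ = 1.257, cos(θ/2) ≈ 0.80891, sin(θ/2) ≈ 0.587932.
With a = amp(|0⟩) = 1 and b = amp(|1⟩) = 0:
new amp(|0⟩) = (0.80891)·a + (-0.587932i)·b = 0.8089
new amp(|1⟩) = (-0.587932i)·a + (0.80891)·b = -0.5879i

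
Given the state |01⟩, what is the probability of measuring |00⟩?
0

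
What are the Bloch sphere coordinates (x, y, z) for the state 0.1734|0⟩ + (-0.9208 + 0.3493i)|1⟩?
(-0.3193, 0.1211, -0.9398)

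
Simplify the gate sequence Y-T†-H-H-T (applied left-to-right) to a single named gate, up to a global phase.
Y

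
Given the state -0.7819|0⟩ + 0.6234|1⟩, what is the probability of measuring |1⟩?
0.3886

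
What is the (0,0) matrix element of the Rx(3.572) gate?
-0.2135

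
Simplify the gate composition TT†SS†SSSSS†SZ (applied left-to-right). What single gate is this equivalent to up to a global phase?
Z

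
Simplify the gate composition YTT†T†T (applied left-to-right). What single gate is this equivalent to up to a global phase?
Y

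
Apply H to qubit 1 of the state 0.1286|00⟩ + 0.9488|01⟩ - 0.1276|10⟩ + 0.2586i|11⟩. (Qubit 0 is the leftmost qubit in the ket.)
0.7618|00⟩ - 0.58|01⟩ + (-0.09023 + 0.1829i)|10⟩ + (-0.09023 - 0.1829i)|11⟩

H on qubit 1 mixes each pair of kets that differ only in qubit 1: amplitudes (a, b) of (|…0…⟩, |…1…⟩) become ((a + b)/√2, (a − b)/√2). Kets absent from the input have amplitude 0.
(|00⟩, |01⟩): (a, b) = (0.1286, 0.9488) → (0.7618, -0.58)
(|10⟩, |11⟩): (a, b) = (-0.1276, 0.2586i) → ((-0.09023 + 0.1829i), (-0.09023 - 0.1829i))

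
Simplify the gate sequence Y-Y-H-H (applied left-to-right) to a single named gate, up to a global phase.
I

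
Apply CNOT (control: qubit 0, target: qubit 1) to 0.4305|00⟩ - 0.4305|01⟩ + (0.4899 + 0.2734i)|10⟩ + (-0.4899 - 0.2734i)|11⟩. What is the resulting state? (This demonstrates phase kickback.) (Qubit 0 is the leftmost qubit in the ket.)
0.4305|00⟩ - 0.4305|01⟩ + (-0.4899 - 0.2734i)|10⟩ + (0.4899 + 0.2734i)|11⟩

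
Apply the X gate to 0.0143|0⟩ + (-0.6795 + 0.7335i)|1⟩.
(-0.6795 + 0.7335i)|0⟩ + 0.0143|1⟩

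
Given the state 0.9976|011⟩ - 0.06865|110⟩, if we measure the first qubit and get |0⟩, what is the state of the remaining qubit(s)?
|11⟩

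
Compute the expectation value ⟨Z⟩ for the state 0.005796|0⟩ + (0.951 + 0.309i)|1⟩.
-0.9998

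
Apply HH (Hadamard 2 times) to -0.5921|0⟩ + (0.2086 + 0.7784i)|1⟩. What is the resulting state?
-0.5921|0⟩ + (0.2086 + 0.7784i)|1⟩

H² = I, so an even number of Hadamards cancels: H^2 = I and the state is unchanged.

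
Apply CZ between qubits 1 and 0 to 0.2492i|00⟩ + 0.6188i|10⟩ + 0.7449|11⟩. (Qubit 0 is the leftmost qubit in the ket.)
0.2492i|00⟩ + 0.6188i|10⟩ - 0.7449|11⟩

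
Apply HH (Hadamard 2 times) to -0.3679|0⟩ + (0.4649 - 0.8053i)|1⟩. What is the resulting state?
-0.3679|0⟩ + (0.4649 - 0.8053i)|1⟩

H² = I, so an even number of Hadamards cancels: H^2 = I and the state is unchanged.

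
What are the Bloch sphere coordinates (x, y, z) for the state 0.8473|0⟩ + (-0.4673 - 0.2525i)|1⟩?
(-0.7919, -0.4279, 0.4358)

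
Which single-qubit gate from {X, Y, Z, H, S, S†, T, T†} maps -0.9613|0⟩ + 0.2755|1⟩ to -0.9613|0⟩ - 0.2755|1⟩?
Z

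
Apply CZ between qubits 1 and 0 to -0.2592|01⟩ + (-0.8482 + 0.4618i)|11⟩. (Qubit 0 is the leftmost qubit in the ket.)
-0.2592|01⟩ + (0.8482 - 0.4618i)|11⟩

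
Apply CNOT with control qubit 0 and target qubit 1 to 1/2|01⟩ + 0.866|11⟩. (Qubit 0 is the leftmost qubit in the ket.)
1/2|01⟩ + 0.866|10⟩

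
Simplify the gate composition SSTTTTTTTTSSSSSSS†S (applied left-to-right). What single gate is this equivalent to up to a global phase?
I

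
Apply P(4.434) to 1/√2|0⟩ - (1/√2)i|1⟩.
1/√2|0⟩ + (-0.6799 + 0.1943i)|1⟩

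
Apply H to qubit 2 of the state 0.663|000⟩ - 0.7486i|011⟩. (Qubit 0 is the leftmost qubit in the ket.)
0.4688|000⟩ + 0.4688|001⟩ - 0.5293i|010⟩ + 0.5293i|011⟩

H on qubit 2 mixes each pair of kets that differ only in qubit 2: amplitudes (a, b) of (|…0…⟩, |…1…⟩) become ((a + b)/√2, (a − b)/√2). Kets absent from the input have amplitude 0.
(|000⟩, |001⟩): (a, b) = (0.663, 0) → (0.4688, 0.4688)
(|010⟩, |011⟩): (a, b) = (0, -0.7486i) → (-0.5293i, 0.5293i)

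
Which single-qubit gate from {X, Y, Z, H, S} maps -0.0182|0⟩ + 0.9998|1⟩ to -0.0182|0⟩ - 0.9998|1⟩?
Z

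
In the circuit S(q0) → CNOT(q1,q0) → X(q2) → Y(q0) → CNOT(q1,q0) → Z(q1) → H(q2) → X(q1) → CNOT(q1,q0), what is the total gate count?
9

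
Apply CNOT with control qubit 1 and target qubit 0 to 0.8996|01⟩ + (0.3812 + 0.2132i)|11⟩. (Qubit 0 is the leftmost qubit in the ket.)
(0.3812 + 0.2132i)|01⟩ + 0.8996|11⟩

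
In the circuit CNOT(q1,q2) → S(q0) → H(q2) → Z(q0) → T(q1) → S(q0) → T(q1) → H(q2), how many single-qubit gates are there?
7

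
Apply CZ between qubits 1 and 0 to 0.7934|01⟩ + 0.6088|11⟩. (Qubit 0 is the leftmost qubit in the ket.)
0.7934|01⟩ - 0.6088|11⟩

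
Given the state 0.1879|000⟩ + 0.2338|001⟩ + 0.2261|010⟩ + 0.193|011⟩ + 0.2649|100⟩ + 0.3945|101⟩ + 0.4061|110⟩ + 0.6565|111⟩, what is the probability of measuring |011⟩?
0.03725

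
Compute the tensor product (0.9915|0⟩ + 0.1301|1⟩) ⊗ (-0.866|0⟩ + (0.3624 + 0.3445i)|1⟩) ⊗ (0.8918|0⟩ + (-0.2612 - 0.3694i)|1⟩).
-0.7657|000⟩ + (0.2243 + 0.3172i)|001⟩ + (0.3204 + 0.3046i)|010⟩ + (0.03232 - 0.222i)|011⟩ - 0.1005|100⟩ + (0.02943 + 0.04162i)|101⟩ + (0.04205 + 0.03997i)|110⟩ + (0.004241 - 0.02912i)|111⟩

amp(|b₁b₂…⟩) = product of the factor amplitudes for bits b₁, b₂, …; only kets whose every factor amplitude is nonzero survive.
|000⟩: (0.9915)(-0.866)(0.8918) = -0.7657
|001⟩: (0.9915)(-0.866)(-0.2612 - 0.3694i) = (0.2243 + 0.3172i)
|010⟩: (0.9915)(0.3624 + 0.3445i)(0.8918) = (0.3204 + 0.3046i)
|011⟩: (0.9915)(0.3624 + 0.3445i)(-0.2612 - 0.3694i) = (0.03232 - 0.222i)
|100⟩: (0.1301)(-0.866)(0.8918) = -0.1005
|101⟩: (0.1301)(-0.866)(-0.2612 - 0.3694i) = (0.02943 + 0.04162i)
|110⟩: (0.1301)(0.3624 + 0.3445i)(0.8918) = (0.04205 + 0.03997i)
|111⟩: (0.1301)(0.3624 + 0.3445i)(-0.2612 - 0.3694i) = (0.004241 - 0.02912i)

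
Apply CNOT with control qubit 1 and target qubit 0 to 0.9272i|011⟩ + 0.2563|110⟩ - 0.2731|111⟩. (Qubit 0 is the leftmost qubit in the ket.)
0.2563|010⟩ - 0.2731|011⟩ + 0.9272i|111⟩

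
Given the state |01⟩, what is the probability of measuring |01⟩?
1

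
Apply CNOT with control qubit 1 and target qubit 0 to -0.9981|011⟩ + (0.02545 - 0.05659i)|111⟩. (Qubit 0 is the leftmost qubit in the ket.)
(0.02545 - 0.05659i)|011⟩ - 0.9981|111⟩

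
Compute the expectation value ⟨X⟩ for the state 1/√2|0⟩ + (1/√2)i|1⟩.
0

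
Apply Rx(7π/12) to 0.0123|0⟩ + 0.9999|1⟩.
(0.007488 - 0.7933i)|0⟩ + (0.6087 - 0.009758i)|1⟩

Rx(7π/12) = [[cos(θ/2), −i·sin(θ/2)], [−i·sin(θ/2), cos(θ/2)]]; θ = 7π/12, cos(θ/2) ≈ 0.608761, sin(θ/2) ≈ 0.793353.
With a = amp(|0⟩) = 0.0123 and b = amp(|1⟩) = 0.9999:
new amp(|0⟩) = (0.608761)·a + (-0.793353i)·b = (0.007488 - 0.7933i)
new amp(|1⟩) = (-0.793353i)·a + (0.608761)·b = (0.6087 - 0.009758i)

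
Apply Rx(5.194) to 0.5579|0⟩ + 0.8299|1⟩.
(-0.4772 - 0.4299i)|0⟩ + (-0.7098 - 0.289i)|1⟩

Rx(5.194) = [[cos(θ/2), −i·sin(θ/2)], [−i·sin(θ/2), cos(θ/2)]]; θ = 5.194, cos(θ/2) ≈ -0.855338, sin(θ/2) ≈ 0.51807.
With a = amp(|0⟩) = 0.5579 and b = amp(|1⟩) = 0.8299:
new amp(|0⟩) = (-0.855338)·a + (-0.51807i)·b = (-0.4772 - 0.4299i)
new amp(|1⟩) = (-0.51807i)·a + (-0.855338)·b = (-0.7098 - 0.289i)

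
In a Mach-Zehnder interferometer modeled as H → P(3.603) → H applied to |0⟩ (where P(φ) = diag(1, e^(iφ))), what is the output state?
(0.05229 - 0.2226i)|0⟩ + (0.9477 + 0.2226i)|1⟩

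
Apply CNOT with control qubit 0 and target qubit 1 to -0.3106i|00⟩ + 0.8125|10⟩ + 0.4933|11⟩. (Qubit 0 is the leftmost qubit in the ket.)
-0.3106i|00⟩ + 0.4933|10⟩ + 0.8125|11⟩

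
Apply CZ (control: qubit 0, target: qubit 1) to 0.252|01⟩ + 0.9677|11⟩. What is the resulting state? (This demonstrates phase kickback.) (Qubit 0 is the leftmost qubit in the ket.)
0.252|01⟩ - 0.9677|11⟩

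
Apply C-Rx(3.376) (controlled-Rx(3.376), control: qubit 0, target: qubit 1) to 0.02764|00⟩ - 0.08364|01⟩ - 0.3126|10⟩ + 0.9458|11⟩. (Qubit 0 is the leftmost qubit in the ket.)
0.02764|00⟩ - 0.08364|01⟩ + (0.03655 - 0.9393i)|10⟩ + (-0.1106 + 0.3105i)|11⟩

C-Rx(3.376) leaves the control-|0⟩ kets |00⟩, |01⟩ unchanged and applies Rx(3.376) to qubit 1 on the control-|1⟩ pair (|10⟩, |11⟩).
Rx(3.376) = [[cos(θ/2), −i·sin(θ/2)], [−i·sin(θ/2), cos(θ/2)]]; θ = 3.376, cos(θ/2) ≈ -0.116936, sin(θ/2) ≈ 0.99314.
With a = amp(|10⟩) = -0.3126 and b = amp(|11⟩) = 0.9458:
new amp(|10⟩) = (-0.116936)·a + (-0.99314i)·b = (0.03655 - 0.9393i)
new amp(|11⟩) = (-0.99314i)·a + (-0.116936)·b = (-0.1106 + 0.3105i)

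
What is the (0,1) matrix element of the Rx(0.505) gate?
-0.2498i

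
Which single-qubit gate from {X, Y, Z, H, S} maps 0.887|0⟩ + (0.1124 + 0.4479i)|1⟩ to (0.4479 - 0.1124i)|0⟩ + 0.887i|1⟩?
Y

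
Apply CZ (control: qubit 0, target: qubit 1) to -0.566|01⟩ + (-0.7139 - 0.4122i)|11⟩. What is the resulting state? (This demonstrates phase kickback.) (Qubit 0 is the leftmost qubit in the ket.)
-0.566|01⟩ + (0.7139 + 0.4122i)|11⟩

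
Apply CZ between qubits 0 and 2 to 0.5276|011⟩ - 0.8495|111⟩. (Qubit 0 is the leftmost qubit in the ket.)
0.5276|011⟩ + 0.8495|111⟩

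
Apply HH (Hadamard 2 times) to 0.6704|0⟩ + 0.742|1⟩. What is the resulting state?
0.6704|0⟩ + 0.742|1⟩

H² = I, so an even number of Hadamards cancels: H^2 = I and the state is unchanged.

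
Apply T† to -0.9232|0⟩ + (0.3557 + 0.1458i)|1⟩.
-0.9232|0⟩ + (0.3546 - 0.1484i)|1⟩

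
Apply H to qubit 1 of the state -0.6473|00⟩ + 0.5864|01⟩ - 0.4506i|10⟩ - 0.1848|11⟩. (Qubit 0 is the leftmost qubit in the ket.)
-0.04306|00⟩ - 0.8724|01⟩ + (-0.1307 - 0.3186i)|10⟩ + (0.1307 - 0.3186i)|11⟩

H on qubit 1 mixes each pair of kets that differ only in qubit 1: amplitudes (a, b) of (|…0…⟩, |…1…⟩) become ((a + b)/√2, (a − b)/√2). Kets absent from the input have amplitude 0.
(|00⟩, |01⟩): (a, b) = (-0.6473, 0.5864) → (-0.04306, -0.8724)
(|10⟩, |11⟩): (a, b) = (-0.4506i, -0.1848) → ((-0.1307 - 0.3186i), (0.1307 - 0.3186i))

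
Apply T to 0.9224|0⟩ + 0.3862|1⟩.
0.9224|0⟩ + (0.2731 + 0.2731i)|1⟩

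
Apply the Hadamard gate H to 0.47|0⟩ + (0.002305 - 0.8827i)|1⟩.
(0.334 - 0.6242i)|0⟩ + (0.3307 + 0.6242i)|1⟩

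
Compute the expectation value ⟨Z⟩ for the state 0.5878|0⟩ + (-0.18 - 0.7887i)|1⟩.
-0.3089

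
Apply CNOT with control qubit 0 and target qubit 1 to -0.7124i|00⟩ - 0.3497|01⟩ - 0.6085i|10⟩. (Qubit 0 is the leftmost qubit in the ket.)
-0.7124i|00⟩ - 0.3497|01⟩ - 0.6085i|11⟩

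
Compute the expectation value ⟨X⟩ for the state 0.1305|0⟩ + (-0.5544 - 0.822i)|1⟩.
-0.1447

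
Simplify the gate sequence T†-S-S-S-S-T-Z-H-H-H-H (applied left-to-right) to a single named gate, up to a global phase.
Z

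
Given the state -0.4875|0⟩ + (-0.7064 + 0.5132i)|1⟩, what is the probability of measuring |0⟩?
0.2377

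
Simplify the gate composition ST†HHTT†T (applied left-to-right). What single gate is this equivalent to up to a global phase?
S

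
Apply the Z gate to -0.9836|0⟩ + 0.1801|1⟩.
-0.9836|0⟩ - 0.1801|1⟩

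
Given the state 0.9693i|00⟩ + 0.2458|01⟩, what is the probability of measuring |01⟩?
0.06042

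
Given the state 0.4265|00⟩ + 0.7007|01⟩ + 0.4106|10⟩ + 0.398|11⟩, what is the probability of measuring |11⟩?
0.1584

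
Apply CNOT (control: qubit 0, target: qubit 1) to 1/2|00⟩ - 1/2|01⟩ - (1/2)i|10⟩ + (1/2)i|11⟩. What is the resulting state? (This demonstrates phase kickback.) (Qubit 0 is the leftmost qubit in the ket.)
1/2|00⟩ - 1/2|01⟩ + (1/2)i|10⟩ - (1/2)i|11⟩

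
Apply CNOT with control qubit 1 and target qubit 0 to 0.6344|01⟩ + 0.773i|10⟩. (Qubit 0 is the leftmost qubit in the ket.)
0.773i|10⟩ + 0.6344|11⟩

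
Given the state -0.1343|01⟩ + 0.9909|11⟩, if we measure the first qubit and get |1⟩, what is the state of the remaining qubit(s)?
|1⟩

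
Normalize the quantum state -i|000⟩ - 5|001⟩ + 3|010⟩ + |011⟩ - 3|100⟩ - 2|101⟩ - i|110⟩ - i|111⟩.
-0.14i|000⟩ - 0.7001|001⟩ + 0.4201|010⟩ + 0.14|011⟩ - 0.4201|100⟩ - 0.2801|101⟩ - 0.14i|110⟩ - 0.14i|111⟩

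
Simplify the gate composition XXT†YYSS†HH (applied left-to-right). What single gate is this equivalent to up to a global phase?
T†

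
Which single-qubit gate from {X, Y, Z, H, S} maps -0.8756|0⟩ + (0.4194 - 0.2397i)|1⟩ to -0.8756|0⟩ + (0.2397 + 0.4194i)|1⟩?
S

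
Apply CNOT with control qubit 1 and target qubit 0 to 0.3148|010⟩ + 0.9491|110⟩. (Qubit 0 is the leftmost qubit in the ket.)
0.9491|010⟩ + 0.3148|110⟩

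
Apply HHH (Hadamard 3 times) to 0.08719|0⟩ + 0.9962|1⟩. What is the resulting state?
0.7661|0⟩ - 0.6428|1⟩

H² = I, so H^3 = H: a single Hadamard. With (a, b) = (0.08719, 0.9962), H gives ((a + b)/√2, (a − b)/√2) = (0.7661, -0.6428).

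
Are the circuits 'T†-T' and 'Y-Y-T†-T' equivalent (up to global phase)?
Yes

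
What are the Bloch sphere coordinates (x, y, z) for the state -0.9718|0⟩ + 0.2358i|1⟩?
(0, -0.4583, 0.8888)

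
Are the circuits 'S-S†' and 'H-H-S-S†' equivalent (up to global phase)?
Yes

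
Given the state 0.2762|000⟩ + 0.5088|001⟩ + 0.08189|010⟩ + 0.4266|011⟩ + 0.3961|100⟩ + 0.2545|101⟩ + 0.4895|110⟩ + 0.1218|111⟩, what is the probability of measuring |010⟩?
0.006706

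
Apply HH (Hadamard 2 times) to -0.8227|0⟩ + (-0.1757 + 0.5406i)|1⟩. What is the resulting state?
-0.8227|0⟩ + (-0.1757 + 0.5406i)|1⟩

H² = I, so an even number of Hadamards cancels: H^2 = I and the state is unchanged.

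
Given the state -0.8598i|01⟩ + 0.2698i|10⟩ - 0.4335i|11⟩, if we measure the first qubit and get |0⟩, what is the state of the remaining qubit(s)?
-i|1⟩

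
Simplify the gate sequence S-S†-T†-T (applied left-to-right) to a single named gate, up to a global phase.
I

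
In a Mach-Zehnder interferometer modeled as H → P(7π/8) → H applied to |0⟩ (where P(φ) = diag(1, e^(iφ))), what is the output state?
(0.03806 + 0.1913i)|0⟩ + (0.9619 - 0.1913i)|1⟩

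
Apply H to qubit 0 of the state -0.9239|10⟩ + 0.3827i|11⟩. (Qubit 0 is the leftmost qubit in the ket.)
-0.6533|00⟩ + 0.2706i|01⟩ + 0.6533|10⟩ - 0.2706i|11⟩

H on qubit 0 mixes each pair of kets that differ only in qubit 0: amplitudes (a, b) of (|…0…⟩, |…1…⟩) become ((a + b)/√2, (a − b)/√2). Kets absent from the input have amplitude 0.
(|00⟩, |10⟩): (a, b) = (0, -0.9239) → (-0.6533, 0.6533)
(|01⟩, |11⟩): (a, b) = (0, 0.3827i) → (0.2706i, -0.2706i)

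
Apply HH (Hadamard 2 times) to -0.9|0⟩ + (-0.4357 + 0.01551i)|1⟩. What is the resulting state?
-0.9|0⟩ + (-0.4357 + 0.01551i)|1⟩

H² = I, so an even number of Hadamards cancels: H^2 = I and the state is unchanged.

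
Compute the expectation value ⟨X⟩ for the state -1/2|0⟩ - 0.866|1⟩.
0.866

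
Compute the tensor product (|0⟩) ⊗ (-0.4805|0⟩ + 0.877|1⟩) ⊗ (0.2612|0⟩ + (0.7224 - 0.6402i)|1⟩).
-0.1255|000⟩ + (-0.3471 + 0.3076i)|001⟩ + 0.2291|010⟩ + (0.6335 - 0.5615i)|011⟩

amp(|b₁b₂…⟩) = product of the factor amplitudes for bits b₁, b₂, …; only kets whose every factor amplitude is nonzero survive.
|000⟩: (1)(-0.4805)(0.2612) = -0.1255
|001⟩: (1)(-0.4805)(0.7224 - 0.6402i) = (-0.3471 + 0.3076i)
|010⟩: (1)(0.877)(0.2612) = 0.2291
|011⟩: (1)(0.877)(0.7224 - 0.6402i) = (0.6335 - 0.5615i)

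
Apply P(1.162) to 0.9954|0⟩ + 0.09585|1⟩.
0.9954|0⟩ + (0.0381 + 0.08795i)|1⟩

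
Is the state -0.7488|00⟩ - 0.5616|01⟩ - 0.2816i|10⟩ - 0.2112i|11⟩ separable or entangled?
Separable

Writing the state as a|00⟩ + b|01⟩ + c|10⟩ + d|11⟩, it is a product state iff ad − bc = 0.
Here (a, b, c, d) = (-0.7488, -0.5616, -0.2816i, -0.2112i): ad − bc = (-0.7488)(-0.2112i) − (-0.5616)(-0.2816i) = 0, so the state is separable.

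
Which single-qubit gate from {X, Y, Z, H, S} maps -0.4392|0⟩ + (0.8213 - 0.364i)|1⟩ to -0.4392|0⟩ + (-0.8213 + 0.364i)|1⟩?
Z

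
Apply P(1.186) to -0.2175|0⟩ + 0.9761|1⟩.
-0.2175|0⟩ + (0.3664 + 0.9047i)|1⟩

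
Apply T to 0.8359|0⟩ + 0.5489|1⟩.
0.8359|0⟩ + (0.3881 + 0.3881i)|1⟩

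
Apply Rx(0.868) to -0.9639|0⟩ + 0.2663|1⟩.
(-0.8745 - 0.112i)|0⟩ + (0.2416 + 0.4053i)|1⟩

Rx(0.868) = [[cos(θ/2), −i·sin(θ/2)], [−i·sin(θ/2), cos(θ/2)]]; θ = 0.868, cos(θ/2) ≈ 0.907291, sin(θ/2) ≈ 0.420503.
With a = amp(|0⟩) = -0.9639 and b = amp(|1⟩) = 0.2663:
new amp(|0⟩) = (0.907291)·a + (-0.420503i)·b = (-0.8745 - 0.112i)
new amp(|1⟩) = (-0.420503i)·a + (0.907291)·b = (0.2416 + 0.4053i)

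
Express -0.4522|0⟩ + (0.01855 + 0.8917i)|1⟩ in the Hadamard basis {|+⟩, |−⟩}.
(-0.3066 + 0.6305i)|+⟩ + (-0.3329 - 0.6305i)|−⟩

With |ψ⟩ = α|0⟩ + β|1⟩, the Hadamard-basis coefficients are ⟨+|ψ⟩ = (α + β)/√2 and ⟨−|ψ⟩ = (α − β)/√2.
Here α = -0.4522, β = (0.01855 + 0.8917i): (α + β)/√2 = (-0.3066 + 0.6305i), (α − β)/√2 = (-0.3329 - 0.6305i).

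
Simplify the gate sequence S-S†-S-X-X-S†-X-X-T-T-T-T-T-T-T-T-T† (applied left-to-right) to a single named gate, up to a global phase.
T†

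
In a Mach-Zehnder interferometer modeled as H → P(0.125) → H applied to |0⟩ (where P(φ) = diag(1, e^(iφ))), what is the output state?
(0.9961 + 0.06234i)|0⟩ + (0.003901 - 0.06234i)|1⟩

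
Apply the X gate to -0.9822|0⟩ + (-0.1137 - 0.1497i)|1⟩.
(-0.1137 - 0.1497i)|0⟩ - 0.9822|1⟩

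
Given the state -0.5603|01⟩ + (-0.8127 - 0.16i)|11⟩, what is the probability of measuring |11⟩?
0.6861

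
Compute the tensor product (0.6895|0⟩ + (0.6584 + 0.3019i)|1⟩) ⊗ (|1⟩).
0.6895|01⟩ + (0.6584 + 0.3019i)|11⟩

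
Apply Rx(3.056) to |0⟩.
0.04278|0⟩ - 0.9991i|1⟩

Rx(3.056) = [[cos(θ/2), −i·sin(θ/2)], [−i·sin(θ/2), cos(θ/2)]]; θ = 3.056, cos(θ/2) ≈ 0.0427833, sin(θ/2) ≈ 0.999084.
With a = amp(|0⟩) = 1 and b = amp(|1⟩) = 0:
new amp(|0⟩) = (0.0427833)·a + (-0.999084i)·b = 0.04278
new amp(|1⟩) = (-0.999084i)·a + (0.0427833)·b = -0.9991i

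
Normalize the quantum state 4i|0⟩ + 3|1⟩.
0.8i|0⟩ + 0.6|1⟩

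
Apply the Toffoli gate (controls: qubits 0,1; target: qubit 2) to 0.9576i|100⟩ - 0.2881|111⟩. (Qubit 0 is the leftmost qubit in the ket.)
0.9576i|100⟩ - 0.2881|110⟩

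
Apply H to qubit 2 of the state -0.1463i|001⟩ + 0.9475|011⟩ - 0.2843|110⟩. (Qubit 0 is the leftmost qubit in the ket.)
-0.1034i|000⟩ + 0.1034i|001⟩ + 0.67|010⟩ - 0.67|011⟩ - 0.201|110⟩ - 0.201|111⟩

H on qubit 2 mixes each pair of kets that differ only in qubit 2: amplitudes (a, b) of (|…0…⟩, |…1…⟩) become ((a + b)/√2, (a − b)/√2). Kets absent from the input have amplitude 0.
(|000⟩, |001⟩): (a, b) = (0, -0.1463i) → (-0.1034i, 0.1034i)
(|010⟩, |011⟩): (a, b) = (0, 0.9475) → (0.67, -0.67)
(|110⟩, |111⟩): (a, b) = (-0.2843, 0) → (-0.201, -0.201)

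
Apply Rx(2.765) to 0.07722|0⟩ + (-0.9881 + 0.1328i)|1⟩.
(0.1449 + 0.9706i)|0⟩ + (-0.185 - 0.051i)|1⟩

Rx(2.765) = [[cos(θ/2), −i·sin(θ/2)], [−i·sin(θ/2), cos(θ/2)]]; θ = 2.765, cos(θ/2) ≈ 0.187186, sin(θ/2) ≈ 0.982325.
With a = amp(|0⟩) = 0.07722 and b = amp(|1⟩) = (-0.9881 + 0.1328i):
new amp(|0⟩) = (0.187186)·a + (-0.982325i)·b = (0.1449 + 0.9706i)
new amp(|1⟩) = (-0.982325i)·a + (0.187186)·b = (-0.185 - 0.051i)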